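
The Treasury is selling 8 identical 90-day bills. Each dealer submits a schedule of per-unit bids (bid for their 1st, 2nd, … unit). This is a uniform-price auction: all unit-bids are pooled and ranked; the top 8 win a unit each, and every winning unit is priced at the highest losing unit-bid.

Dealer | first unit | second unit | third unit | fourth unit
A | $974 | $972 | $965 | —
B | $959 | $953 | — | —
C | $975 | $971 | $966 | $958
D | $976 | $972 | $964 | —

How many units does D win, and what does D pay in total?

Pooled unit-bids ranked (top 8): 976 (D-1), 975 (C-1), 974 (A-1), 972 (A-2), 972 (D-2), 971 (C-2), 966 (C-3), 965 (A-3)
The (k+1)-th unit-bid is $964.
D wins 2 unit(s) at $964 each.

D: 2 units, pays $1,928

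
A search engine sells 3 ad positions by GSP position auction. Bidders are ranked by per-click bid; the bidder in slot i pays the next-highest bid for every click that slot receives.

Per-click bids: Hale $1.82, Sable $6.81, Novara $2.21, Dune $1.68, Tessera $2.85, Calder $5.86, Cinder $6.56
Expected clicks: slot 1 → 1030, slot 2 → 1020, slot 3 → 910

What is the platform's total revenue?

Total revenue: $15327.50

Per-click bids in order: $6.81 (Sable) > $6.56 (Cinder) > $5.86 (Calder) > $2.85 (Tessera) > …
Slot 1: Sable pays $6.56 × 1030 = $6756.80
Slot 2: Cinder pays $5.86 × 1020 = $5977.20
Slot 3: Calder pays $2.85 × 910 = $2593.50
Total = $15327.50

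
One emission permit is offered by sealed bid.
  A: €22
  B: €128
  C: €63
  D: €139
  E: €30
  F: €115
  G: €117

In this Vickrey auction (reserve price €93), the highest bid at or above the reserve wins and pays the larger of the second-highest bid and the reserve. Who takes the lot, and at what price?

Rule: the highest bid at or above the reserve wins and pays the larger of the second-highest bid and the reserve.
Sorting bids: 139 (D) > 128 (B) > 117 (G) > 115 (F) > 63 (C) > 30 (E) > …
Highest eligible bid: D at €139.
Second-highest bid €128 exceeds the reserve €93 → payment €128.

D pays €128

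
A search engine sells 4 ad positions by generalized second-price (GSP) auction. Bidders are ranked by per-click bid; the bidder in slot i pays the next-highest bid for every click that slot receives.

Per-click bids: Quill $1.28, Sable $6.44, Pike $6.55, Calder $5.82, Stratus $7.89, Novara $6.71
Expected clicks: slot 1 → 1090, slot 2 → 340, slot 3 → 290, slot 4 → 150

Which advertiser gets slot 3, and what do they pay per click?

Sorting advertisers: $7.89 (Stratus) > $6.71 (Novara) > $6.55 (Pike) > $6.44 (Sable) > $5.82 (Calder) > …
Slot 3 goes to the third-ranked bidder, Pike, who pays the next bid down: $6.44/click.

Pike; $6.44 per click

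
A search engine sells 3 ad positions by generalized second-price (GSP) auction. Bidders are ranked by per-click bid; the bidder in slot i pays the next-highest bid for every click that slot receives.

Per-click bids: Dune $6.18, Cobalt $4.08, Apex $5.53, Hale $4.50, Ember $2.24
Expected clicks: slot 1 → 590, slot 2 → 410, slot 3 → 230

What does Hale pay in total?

Hale pays $938.40

Sorting advertisers: $6.18 (Dune) > $5.53 (Apex) > $4.50 (Hale) > $4.08 (Cobalt) > …
Hale holds slot 3 → pays next bid $4.08 × 230 clicks = $938.40.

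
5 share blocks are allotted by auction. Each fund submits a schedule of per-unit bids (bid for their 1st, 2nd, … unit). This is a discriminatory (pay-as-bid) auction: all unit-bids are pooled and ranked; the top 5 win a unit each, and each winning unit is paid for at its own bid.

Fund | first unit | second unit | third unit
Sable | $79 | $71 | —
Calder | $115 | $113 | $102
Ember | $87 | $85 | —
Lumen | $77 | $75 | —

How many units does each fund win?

Merging the schedules and taking the best 5: 115 (Calder-1), 113 (Calder-2), 102 (Calder-3), 87 (Ember-1), 85 (Ember-2)
Next rejected bid: $79 (not a price — pay-as-bid).
Allocation: Calder 3, Ember 2.

Calder 3, Ember 2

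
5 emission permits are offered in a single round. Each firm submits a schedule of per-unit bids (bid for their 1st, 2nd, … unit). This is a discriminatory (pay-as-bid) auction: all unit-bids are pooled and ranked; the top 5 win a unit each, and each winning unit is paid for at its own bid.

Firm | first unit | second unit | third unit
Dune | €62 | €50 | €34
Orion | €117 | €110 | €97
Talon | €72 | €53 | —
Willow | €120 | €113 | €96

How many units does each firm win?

All unit-bids, highest first — top 5: 120 (Willow-1), 117 (Orion-1), 113 (Willow-2), 110 (Orion-2), 97 (Orion-3)
Next rejected bid: €96 (not a price — pay-as-bid).
Allocation: Orion 3, Willow 2.

Orion 3, Willow 2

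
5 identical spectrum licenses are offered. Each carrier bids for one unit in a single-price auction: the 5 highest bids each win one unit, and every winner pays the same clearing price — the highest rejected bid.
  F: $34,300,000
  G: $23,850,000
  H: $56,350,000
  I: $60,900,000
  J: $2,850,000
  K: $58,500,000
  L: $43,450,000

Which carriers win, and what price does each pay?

Bids ranked high→low: 60,900,000 (I), 58,500,000 (K), 56,350,000 (H), 43,450,000 (L), 34,300,000 (F), 23,850,000 (G), 2,850,000 (J)
Top 5: I, K, H, L, F.
First losing bid is G's $23,850,000, which sets the uniform price.

I, K, H, L, F; each pays $23,850,000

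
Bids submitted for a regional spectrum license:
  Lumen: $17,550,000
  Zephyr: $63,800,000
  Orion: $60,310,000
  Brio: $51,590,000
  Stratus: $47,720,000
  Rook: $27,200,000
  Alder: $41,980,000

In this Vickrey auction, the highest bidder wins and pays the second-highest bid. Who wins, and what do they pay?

Zephyr pays $60,310,000

Vickrey auction: the highest bidder wins and pays the second-highest bid.
Sorting bids: 63,800,000 (Zephyr) > 60,310,000 (Orion) > 51,590,000 (Brio) > 47,720,000 (Stratus) > 41,980,000 (Alder) > 27,200,000 (Rook) > …
Zephyr wins with the highest bid; price is set by the runner-up at $60,310,000.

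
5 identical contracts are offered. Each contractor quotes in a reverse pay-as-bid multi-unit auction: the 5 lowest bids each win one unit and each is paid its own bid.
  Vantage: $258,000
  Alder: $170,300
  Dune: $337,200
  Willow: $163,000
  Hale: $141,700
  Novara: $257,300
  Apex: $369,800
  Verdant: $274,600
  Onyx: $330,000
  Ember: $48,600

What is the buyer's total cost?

Ordering the bids: 48,600 (Ember), 141,700 (Hale), 163,000 (Willow), 170,300 (Alder), 257,300 (Novara), 258,000 (Vantage), 274,600 (Verdant), …
The 5 lowest are Ember, Hale, Willow, Alder, Novara.
Total cost = 48,600 + 141,700 + 163,000 + 170,300 + 257,300 = $780,900.

Total cost: $780,900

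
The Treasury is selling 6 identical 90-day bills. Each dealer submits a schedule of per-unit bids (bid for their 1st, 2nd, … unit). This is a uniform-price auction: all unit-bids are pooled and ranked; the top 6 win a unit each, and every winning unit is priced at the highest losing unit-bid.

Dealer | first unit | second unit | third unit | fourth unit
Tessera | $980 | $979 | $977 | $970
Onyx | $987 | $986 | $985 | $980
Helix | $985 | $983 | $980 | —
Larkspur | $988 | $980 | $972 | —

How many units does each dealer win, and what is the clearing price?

All unit-bids, highest first — top 6: 988 (Larkspur-1), 987 (Onyx-1), 986 (Onyx-2), 985 (Onyx-3), 985 (Helix-1), 983 (Helix-2)
First bid not allocated: $980.
Allocation: Helix 2, Larkspur 1, Onyx 3.

Helix 2, Larkspur 1, Onyx 3; clearing price $980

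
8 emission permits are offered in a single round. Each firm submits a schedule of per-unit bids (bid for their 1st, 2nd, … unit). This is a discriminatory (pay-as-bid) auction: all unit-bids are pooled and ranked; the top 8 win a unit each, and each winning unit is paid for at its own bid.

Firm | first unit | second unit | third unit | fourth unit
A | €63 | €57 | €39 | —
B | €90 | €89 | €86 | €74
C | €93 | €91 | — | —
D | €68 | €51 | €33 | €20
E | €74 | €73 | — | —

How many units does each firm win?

Merging the schedules and taking the best 8: 93 (C-1), 91 (C-2), 90 (B-1), 89 (B-2), 86 (B-3), 74 (B-4), 74 (E-1), 73 (E-2)
Next rejected bid: €68 (not a price — pay-as-bid).
Allocation: B 4, C 2, E 2.

B 4, C 2, E 2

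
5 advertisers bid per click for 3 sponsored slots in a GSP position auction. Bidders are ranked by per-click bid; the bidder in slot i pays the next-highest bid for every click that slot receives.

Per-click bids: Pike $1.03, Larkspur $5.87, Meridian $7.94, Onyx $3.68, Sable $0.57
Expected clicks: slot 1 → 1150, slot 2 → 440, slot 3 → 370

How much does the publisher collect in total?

Ranked by bid: $7.94 (Meridian) > $5.87 (Larkspur) > $3.68 (Onyx) > $1.03 (Pike) > …
Slot 1: Meridian pays $5.87 × 1150 = $6750.50
Slot 2: Larkspur pays $3.68 × 440 = $1619.20
Slot 3: Onyx pays $1.03 × 370 = $381.10
Total = $8750.80

Total revenue: $8750.80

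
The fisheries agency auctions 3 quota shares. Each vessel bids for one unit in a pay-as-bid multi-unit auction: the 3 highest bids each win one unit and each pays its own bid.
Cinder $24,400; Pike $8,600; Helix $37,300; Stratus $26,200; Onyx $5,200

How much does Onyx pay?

Onyx pays $0

Sorting: 37,300 (Helix), 26,200 (Stratus), 24,400 (Cinder), 8,600 (Pike), 5,200 (Onyx)
The 3 highest are Helix, Stratus, Cinder.
Onyx does not win → $0.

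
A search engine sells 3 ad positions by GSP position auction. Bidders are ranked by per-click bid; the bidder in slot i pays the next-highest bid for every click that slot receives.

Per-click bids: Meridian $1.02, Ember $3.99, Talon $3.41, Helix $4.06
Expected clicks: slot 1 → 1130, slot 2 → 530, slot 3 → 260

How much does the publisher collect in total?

Per-click bids in order: $4.06 (Helix) > $3.99 (Ember) > $3.41 (Talon) > $1.02 (Meridian)
Slot 1: Helix pays $3.99 × 1130 = $4508.70
Slot 2: Ember pays $3.41 × 530 = $1807.30
Slot 3: Talon pays $1.02 × 260 = $265.20
Total = $6581.20

Total revenue: $6581.20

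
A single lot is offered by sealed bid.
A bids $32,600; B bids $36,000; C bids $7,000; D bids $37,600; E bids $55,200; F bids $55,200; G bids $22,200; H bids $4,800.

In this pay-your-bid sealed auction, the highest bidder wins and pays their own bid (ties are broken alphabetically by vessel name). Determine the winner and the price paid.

E pays $55,200

Rule: the highest bidder wins and pays their own bid.
Sorting bids: 55,200 (E) > 55,200 (F) > 37,600 (D) > 36,000 (B) > 32,600 (A) > 22,200 (G) > …
Tie at $55,200 → E wins by tie-break.
First-price: E pays what they bid, $55,200.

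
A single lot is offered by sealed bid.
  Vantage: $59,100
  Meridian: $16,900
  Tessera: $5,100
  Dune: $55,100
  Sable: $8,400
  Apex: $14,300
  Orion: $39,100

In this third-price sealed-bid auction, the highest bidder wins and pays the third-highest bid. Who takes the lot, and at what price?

Vantage pays $39,100

Rule: the highest bidder wins and pays the third-highest bid.
Bids ranked: 59,100 (Vantage) > 55,100 (Dune) > 39,100 (Orion) > 16,900 (Meridian) > 14,300 (Apex) > 8,400 (Sable) > …
Vantage is highest; pays the third-highest bid, $39,100.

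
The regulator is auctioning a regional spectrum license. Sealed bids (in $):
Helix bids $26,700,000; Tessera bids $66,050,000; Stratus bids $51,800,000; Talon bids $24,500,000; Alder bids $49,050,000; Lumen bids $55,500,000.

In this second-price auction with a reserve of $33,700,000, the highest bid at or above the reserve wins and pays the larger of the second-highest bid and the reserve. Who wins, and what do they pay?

Tessera pays $55,500,000

Second-price auction with a reserve of $33,700,000: the highest bid at or above the reserve wins and pays the larger of the second-highest bid and the reserve.
Sorting bids: 66,050,000 (Tessera) > 55,500,000 (Lumen) > 51,800,000 (Stratus) > 49,050,000 (Alder) > 26,700,000 (Helix) > 24,500,000 (Talon)
Highest eligible bid: Tessera at $66,050,000.
max(second-highest $55,500,000, reserve $33,700,000) = $55,500,000; the reserve does not bind.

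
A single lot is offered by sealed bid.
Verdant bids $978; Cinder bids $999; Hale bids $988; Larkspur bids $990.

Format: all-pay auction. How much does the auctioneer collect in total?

Sorting bids: 999 (Cinder) > 990 (Larkspur) > 988 (Hale) > 978 (Verdant)
Cinder wins with the top bid; all bids are sunk regardless.
Every bidder forfeits their bid regardless of winning.
Revenue = 978 + 999 + 988 + 990 = $3,955.

Total revenue: $3,955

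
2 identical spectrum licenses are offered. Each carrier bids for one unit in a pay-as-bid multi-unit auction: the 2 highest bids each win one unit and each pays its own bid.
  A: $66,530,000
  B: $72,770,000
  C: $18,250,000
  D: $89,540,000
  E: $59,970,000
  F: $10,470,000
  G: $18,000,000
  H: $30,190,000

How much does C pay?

C pays $0

Bids ranked high→low: 89,540,000 (D), 72,770,000 (B), 66,530,000 (A), 59,970,000 (E), …
The 2 highest are D, B.
C does not win → $0.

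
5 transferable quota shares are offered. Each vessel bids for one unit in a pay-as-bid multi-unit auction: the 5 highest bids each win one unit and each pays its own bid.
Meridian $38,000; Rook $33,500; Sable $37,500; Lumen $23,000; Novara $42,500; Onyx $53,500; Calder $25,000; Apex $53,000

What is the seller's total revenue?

Sorting: 53,500 (Onyx), 53,000 (Apex), 42,500 (Novara), 38,000 (Meridian), 37,500 (Sable), 33,500 (Rook), 25,000 (Calder), …
Winners (5 units): Onyx, Apex, Novara, Meridian, Sable.
Total revenue = 53,500 + 53,000 + 42,500 + 38,000 + 37,500 = $224,500.

Total revenue: $224,500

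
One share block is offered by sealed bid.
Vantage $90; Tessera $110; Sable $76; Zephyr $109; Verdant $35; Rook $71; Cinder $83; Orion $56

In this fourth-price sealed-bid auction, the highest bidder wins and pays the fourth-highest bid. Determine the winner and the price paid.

Tessera pays $83

Bids ranked: 110 (Tessera) > 109 (Zephyr) > 90 (Vantage) > 83 (Cinder) > 76 (Sable) > 71 (Rook) > …
Tessera is highest; pays the fourth-highest bid, $83.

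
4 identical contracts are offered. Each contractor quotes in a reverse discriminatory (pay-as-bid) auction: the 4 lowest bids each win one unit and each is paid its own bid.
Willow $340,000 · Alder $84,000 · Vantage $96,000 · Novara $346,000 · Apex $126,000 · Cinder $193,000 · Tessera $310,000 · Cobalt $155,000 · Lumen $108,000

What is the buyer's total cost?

Bids ranked low→high: 84,000 (Alder), 96,000 (Vantage), 108,000 (Lumen), 126,000 (Apex), 155,000 (Cobalt), 193,000 (Cinder), …
The 4 lowest are Alder, Vantage, Lumen, Apex.
Total cost = 84,000 + 96,000 + 108,000 + 126,000 = $414,000.

Total cost: $414,000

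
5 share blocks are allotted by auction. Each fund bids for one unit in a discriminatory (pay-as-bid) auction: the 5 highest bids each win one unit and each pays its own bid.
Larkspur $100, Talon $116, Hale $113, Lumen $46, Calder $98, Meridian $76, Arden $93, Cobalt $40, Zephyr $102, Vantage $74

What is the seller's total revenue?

Total revenue: $529

Sorting: 116 (Talon), 113 (Hale), 102 (Zephyr), 100 (Larkspur), 98 (Calder), 93 (Arden), 76 (Meridian), …
The 5 highest are Talon, Hale, Zephyr, Larkspur, Calder.
Total revenue = 116 + 113 + 102 + 100 + 98 = $529.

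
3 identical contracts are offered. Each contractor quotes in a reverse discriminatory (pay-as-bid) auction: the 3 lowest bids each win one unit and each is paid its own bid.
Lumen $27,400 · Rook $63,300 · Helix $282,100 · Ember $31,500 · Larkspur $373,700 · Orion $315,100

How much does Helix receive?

Ordering the bids: 27,400 (Lumen), 31,500 (Ember), 63,300 (Rook), 282,100 (Helix), 315,100 (Orion), …
The 3 lowest are Lumen, Ember, Rook.
Helix does not win → $0.

Helix is paid $0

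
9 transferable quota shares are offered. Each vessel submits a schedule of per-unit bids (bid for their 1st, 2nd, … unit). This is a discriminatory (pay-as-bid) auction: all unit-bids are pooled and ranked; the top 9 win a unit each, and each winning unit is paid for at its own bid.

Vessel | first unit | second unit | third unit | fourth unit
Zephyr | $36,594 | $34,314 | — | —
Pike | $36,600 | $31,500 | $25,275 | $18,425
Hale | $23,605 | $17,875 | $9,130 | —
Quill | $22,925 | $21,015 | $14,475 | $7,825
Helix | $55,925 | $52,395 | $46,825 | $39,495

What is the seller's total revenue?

Total revenue: $358,923

Pooled unit-bids ranked (top 9): 55,925 (Helix-1), 52,395 (Helix-2), 46,825 (Helix-3), 39,495 (Helix-4), 36,600 (Pike-1), 36,594 (Zephyr-1), 34,314 (Zephyr-2), 31,500 (Pike-2), 25,275 (Pike-3)
Next rejected bid: $23,605 (not a price — pay-as-bid).
Each winning unit pays its own bid.
Revenue = 55,925 + 52,395 + 46,825 + 39,495 + 36,600 + 36,594 + 34,314 + 31,500 + 25,275 = $358,923.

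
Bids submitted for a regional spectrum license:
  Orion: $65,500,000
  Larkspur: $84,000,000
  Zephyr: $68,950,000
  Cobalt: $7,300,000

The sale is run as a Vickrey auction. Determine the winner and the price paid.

Sorting bids: 84,000,000 (Larkspur) > 68,950,000 (Zephyr) > 65,500,000 (Orion) > 7,300,000 (Cobalt)
Second-price: Larkspur pays Zephyr's bid of $68,950,000.

Larkspur pays $68,950,000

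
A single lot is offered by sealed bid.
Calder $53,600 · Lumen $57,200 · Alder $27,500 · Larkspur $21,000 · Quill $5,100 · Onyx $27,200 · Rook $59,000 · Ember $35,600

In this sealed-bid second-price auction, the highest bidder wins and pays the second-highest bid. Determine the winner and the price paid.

Rook pays $57,200

Sorting bids: 59,000 (Rook) > 57,200 (Lumen) > 53,600 (Calder) > 35,600 (Ember) > 27,500 (Alder) > 27,200 (Onyx) > …
Rook wins with the highest bid; price is set by the runner-up at $57,200.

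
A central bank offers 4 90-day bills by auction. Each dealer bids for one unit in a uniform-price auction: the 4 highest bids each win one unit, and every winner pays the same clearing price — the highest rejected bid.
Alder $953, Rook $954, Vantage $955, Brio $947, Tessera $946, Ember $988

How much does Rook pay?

Rook pays $947

Sorting: 988 (Ember), 955 (Vantage), 954 (Rook), 953 (Alder), 947 (Brio), 946 (Tessera)
Winners (4 units): Ember, Vantage, Rook, Alder.
First losing bid is Brio's $947, which sets the uniform price.
Rook wins → pays $947.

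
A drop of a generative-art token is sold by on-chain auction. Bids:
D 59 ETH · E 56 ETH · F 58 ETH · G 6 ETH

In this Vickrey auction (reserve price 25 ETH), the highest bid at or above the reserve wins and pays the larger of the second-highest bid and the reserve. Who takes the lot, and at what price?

Rule: the highest bid at or above the reserve wins and pays the larger of the second-highest bid and the reserve.
Sorting bids: 59 (D) > 58 (F) > 56 (E) > 6 (G)
Highest eligible bid: D at 59 ETH.
Second-highest bid 58 ETH exceeds the reserve 25 ETH → payment 58 ETH.

D pays 58 ETH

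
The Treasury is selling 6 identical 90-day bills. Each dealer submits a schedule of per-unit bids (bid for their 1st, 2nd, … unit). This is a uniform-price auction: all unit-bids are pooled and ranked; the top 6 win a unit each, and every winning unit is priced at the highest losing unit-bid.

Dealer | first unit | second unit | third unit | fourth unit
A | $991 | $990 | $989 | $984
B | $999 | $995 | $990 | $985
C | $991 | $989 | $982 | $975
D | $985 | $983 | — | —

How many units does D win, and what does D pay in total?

Pooled unit-bids ranked (top 6): 999 (B-1), 995 (B-2), 991 (A-1), 991 (C-1), 990 (A-2), 990 (B-3)
First bid not allocated: $989.
D wins 0 unit(s) at $989 each.

D: 0 units, pays $0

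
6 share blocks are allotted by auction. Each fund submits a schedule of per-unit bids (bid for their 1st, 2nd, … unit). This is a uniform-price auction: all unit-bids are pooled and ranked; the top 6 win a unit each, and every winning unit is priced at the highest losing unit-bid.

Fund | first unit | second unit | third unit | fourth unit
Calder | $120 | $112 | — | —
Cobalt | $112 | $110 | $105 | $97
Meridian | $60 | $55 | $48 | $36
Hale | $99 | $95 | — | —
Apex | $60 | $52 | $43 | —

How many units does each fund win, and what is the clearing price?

Calder 2, Cobalt 3, Hale 1; clearing price $97

Merging the schedules and taking the best 6: 120 (Calder-1), 112 (Calder-2), 112 (Cobalt-1), 110 (Cobalt-2), 105 (Cobalt-3), 99 (Hale-1)
The (k+1)-th unit-bid is $97.
Allocation: Calder 2, Cobalt 3, Hale 1.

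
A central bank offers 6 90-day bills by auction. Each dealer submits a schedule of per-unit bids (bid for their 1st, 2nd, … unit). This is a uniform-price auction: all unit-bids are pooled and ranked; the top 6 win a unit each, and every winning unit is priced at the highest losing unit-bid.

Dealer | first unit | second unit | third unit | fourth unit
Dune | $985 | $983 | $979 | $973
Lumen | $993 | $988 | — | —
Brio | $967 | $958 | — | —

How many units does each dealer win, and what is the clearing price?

All unit-bids, highest first — top 6: 993 (Lumen-1), 988 (Lumen-2), 985 (Dune-1), 983 (Dune-2), 979 (Dune-3), 973 (Dune-4)
Highest rejected unit-bid = $967.
Allocation: Dune 4, Lumen 2.

Dune 4, Lumen 2; clearing price $967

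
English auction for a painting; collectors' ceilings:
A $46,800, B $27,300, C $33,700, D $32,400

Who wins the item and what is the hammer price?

Limits in order: 46,800 (A) > 33,700 (C) > 32,400 (D) > 27,300 (B)
Once the price passes $33,700, only A is left; the hammer falls at C's limit of $33,700.

A wins at $33,700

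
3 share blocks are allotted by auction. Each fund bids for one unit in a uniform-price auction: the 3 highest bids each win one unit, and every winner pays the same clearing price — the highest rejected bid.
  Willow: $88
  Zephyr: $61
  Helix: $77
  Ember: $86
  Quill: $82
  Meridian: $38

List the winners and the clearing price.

Sorting: 88 (Willow), 86 (Ember), 82 (Quill), 77 (Helix), 61 (Zephyr), …
Top 3: Willow, Ember, Quill.
Highest unsuccessful bid: $77 → clearing price.

Willow, Ember, Quill; each pays $77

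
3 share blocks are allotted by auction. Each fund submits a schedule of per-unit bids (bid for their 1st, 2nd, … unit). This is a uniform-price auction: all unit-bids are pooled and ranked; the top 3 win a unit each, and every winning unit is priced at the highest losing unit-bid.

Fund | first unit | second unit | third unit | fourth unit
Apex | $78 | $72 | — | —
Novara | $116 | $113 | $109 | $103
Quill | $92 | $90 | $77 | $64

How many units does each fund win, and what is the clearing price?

All unit-bids, highest first — top 3: 116 (Novara-1), 113 (Novara-2), 109 (Novara-3)
Highest rejected unit-bid = $103.
Allocation: Novara 3.

Novara 3; clearing price $103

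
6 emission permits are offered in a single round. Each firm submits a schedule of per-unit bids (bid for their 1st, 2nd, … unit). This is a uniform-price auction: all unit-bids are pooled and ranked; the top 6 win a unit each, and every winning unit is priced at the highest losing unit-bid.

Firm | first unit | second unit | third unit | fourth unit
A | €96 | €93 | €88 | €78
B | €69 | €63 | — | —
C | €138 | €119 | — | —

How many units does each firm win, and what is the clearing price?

All unit-bids, highest first — top 6: 138 (C-1), 119 (C-2), 96 (A-1), 93 (A-2), 88 (A-3), 78 (A-4)
Highest rejected unit-bid = €69.
Allocation: A 4, C 2.

A 4, C 2; clearing price €69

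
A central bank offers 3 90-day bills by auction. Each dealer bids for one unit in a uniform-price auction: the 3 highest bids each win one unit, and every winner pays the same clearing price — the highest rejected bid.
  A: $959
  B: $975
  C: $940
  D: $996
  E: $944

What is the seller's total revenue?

Sorting: 996 (D), 975 (B), 959 (A), 944 (E), 940 (C)
Winners (3 units): D, B, A.
Clearing price = highest rejected bid = $944.
Total revenue = 3 × $944 = $2,832.

Total revenue: $2,832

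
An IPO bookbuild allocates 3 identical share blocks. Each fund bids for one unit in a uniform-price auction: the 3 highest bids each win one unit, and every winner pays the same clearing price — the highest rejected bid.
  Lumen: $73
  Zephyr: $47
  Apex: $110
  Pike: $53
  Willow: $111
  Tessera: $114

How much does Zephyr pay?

Zephyr pays $0

Bids ranked high→low: 114 (Tessera), 111 (Willow), 110 (Apex), 73 (Lumen), 53 (Pike), …
Winners (3 units): Tessera, Willow, Apex.
Clearing price = highest rejected bid = $73.
Zephyr does not win → pays $0.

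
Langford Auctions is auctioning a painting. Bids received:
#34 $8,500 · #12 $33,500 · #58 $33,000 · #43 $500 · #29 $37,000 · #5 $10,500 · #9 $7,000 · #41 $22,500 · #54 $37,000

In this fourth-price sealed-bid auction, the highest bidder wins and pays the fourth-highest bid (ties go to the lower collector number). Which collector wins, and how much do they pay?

Sorting bids: 37,000 (#29) > 37,000 (#54) > 33,500 (#12) > 33,000 (#58) > 22,500 (#41) > 10,500 (#5) > …
#29 and #54 tie at $37,000; tie-break gives it to #29.
#29 is highest; pays the fourth-highest bid, $33,000.

#29 pays $33,000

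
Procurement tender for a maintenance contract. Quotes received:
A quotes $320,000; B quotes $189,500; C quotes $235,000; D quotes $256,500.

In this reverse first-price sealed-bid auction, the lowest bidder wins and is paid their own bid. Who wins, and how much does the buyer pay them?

B is paid $189,500

Bids in order: 189,500 (B) < 235,000 (C) < 256,500 (D) < 320,000 (A)
First-price: B is paid what they bid, $189,500.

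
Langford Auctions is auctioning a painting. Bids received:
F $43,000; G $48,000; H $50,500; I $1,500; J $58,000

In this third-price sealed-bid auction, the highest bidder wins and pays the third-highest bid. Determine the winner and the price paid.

J pays $48,000

Rule: the highest bidder wins and pays the third-highest bid.
Bids ranked: 58,000 (J) > 50,500 (H) > 48,000 (G) > 43,000 (F) > 1,500 (I)
J is highest; pays the third-highest bid, $48,000.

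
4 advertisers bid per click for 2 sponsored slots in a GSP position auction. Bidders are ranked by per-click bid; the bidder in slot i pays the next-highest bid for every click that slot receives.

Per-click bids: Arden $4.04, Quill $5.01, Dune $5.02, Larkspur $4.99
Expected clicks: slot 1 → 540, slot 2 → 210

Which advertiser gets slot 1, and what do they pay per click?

Ranked by bid: $5.02 (Dune) > $5.01 (Quill) > $4.99 (Larkspur) > …
Slot 1 goes to the first-ranked bidder, Dune, who pays the next bid down: $5.01/click.

Dune; $5.01 per click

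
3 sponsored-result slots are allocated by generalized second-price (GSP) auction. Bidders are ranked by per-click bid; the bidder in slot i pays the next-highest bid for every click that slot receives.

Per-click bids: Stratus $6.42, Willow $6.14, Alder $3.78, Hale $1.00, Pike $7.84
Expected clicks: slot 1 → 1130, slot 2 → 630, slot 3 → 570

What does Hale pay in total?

Ranked by bid: $7.84 (Pike) > $6.42 (Stratus) > $6.14 (Willow) > $3.78 (Alder) > …
Hale ranks below slot 3 → no slot, pays nothing.

Hale pays $0.00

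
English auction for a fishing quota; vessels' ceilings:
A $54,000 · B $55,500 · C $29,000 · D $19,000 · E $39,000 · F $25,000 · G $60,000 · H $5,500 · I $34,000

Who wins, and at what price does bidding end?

Sorting limits: 60,000 (G) > 55,500 (B) > 54,000 (A) > 39,000 (E) > 34,000 (I) > 29,000 (C) > …
Once the price passes $55,500, only G is left; the hammer falls at B's limit of $55,500.

G wins at $55,500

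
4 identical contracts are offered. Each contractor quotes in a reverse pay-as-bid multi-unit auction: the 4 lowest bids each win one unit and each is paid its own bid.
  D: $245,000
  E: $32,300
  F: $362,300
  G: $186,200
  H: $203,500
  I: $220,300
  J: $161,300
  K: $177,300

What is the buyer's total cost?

Total cost: $557,100

Bids ranked low→high: 32,300 (E), 161,300 (J), 177,300 (K), 186,200 (G), 203,500 (H), 220,300 (I), …
The 4 lowest are E, J, K, G.
Total cost = 32,300 + 161,300 + 177,300 + 186,200 = $557,100.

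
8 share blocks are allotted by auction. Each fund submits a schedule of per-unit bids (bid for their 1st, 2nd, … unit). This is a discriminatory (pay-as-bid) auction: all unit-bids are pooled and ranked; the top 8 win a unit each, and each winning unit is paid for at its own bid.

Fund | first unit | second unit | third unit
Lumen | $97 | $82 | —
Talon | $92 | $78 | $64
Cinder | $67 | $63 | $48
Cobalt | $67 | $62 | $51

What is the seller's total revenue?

Total revenue: $610

Merging the schedules and taking the best 8: 97 (Lumen-1), 92 (Talon-1), 82 (Lumen-2), 78 (Talon-2), 67 (Cinder-1), 67 (Cobalt-1), 64 (Talon-3), 63 (Cinder-2)
Next rejected bid: $62 (not a price — pay-as-bid).
Each winning unit pays its own bid.
Revenue = 97 + 92 + 82 + 78 + 67 + 67 + 64 + 63 = $610.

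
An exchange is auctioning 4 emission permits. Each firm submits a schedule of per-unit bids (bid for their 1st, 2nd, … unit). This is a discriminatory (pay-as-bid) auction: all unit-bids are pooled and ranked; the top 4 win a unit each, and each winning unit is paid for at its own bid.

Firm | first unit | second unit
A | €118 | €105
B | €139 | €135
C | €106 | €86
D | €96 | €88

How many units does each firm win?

A 1, B 2, C 1

Pooled unit-bids ranked (top 4): 139 (B-1), 135 (B-2), 118 (A-1), 106 (C-1)
Next rejected bid: €105 (not a price — pay-as-bid).
Allocation: A 1, B 2, C 1.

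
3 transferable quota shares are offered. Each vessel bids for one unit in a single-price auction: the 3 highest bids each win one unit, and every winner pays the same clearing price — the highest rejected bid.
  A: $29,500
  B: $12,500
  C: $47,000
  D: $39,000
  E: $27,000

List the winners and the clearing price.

C, D, A; each pays $27,000

Sorting: 47,000 (C), 39,000 (D), 29,500 (A), 27,000 (E), 12,500 (B)
The 3 highest are C, D, A.
Clearing price = highest rejected bid = $27,000.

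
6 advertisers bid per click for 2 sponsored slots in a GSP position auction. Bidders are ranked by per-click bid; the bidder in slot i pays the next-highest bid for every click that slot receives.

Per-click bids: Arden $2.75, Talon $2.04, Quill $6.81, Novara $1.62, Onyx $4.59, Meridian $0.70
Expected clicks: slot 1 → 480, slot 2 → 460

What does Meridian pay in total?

Meridian pays $0.00

Ranked by bid: $6.81 (Quill) > $4.59 (Onyx) > $2.75 (Arden) > …
Meridian ranks below slot 2 → no slot, pays nothing.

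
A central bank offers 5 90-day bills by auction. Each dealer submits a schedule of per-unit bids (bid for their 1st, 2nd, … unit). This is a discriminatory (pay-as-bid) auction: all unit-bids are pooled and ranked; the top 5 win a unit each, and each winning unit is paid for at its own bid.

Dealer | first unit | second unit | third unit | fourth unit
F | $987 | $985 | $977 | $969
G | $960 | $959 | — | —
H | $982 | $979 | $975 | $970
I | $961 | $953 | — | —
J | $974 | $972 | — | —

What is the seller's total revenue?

Total revenue: $4,910

Pooled unit-bids ranked (top 5): 987 (F-1), 985 (F-2), 982 (H-1), 979 (H-2), 977 (F-3)
Next rejected bid: $975 (not a price — pay-as-bid).
Each winning unit pays its own bid.
Revenue = 987 + 985 + 982 + 979 + 977 = $4,910.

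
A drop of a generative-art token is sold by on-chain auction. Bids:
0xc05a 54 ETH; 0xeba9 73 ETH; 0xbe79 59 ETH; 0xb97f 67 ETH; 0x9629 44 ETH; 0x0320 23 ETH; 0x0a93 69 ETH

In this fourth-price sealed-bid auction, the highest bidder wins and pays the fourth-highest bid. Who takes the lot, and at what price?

0xeba9 pays 59 ETH

Sorting bids: 73 (0xeba9) > 69 (0x0a93) > 67 (0xb97f) > 59 (0xbe79) > 54 (0xc05a) > 44 (0x9629) > …
0xeba9 wins; payment is bid #4 in the ranking = 59 ETH.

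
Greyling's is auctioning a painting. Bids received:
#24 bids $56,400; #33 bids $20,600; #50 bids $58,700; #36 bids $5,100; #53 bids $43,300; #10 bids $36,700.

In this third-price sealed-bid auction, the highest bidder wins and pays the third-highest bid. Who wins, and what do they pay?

#50 pays $43,300

Bids in order: 58,700 (#50) > 56,400 (#24) > 43,300 (#53) > 36,700 (#10) > 20,600 (#33) > 5,100 (#36)
#50 wins; payment is bid #3 in the ranking = $43,300.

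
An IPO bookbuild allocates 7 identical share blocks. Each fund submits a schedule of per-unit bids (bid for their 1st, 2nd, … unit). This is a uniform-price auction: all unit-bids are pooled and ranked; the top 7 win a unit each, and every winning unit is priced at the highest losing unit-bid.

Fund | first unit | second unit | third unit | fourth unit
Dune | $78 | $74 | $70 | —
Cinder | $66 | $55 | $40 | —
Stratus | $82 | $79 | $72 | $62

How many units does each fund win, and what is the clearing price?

Merging the schedules and taking the best 7: 82 (Stratus-1), 79 (Stratus-2), 78 (Dune-1), 74 (Dune-2), 72 (Stratus-3), 70 (Dune-3), 66 (Cinder-1)
The (k+1)-th unit-bid is $62.
Allocation: Cinder 1, Dune 3, Stratus 3.

Cinder 1, Dune 3, Stratus 3; clearing price $62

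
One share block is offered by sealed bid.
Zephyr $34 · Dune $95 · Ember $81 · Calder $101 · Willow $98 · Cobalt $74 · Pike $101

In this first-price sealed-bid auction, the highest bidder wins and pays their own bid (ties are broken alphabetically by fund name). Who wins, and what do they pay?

Calder pays $101

First-price sealed-bid auction: the highest bidder wins and pays their own bid.
Bids ranked: 101 (Calder) > 101 (Pike) > 98 (Willow) > 95 (Dune) > 81 (Ember) > 74 (Cobalt) > …
Tie at $101 → Calder wins by tie-break.
Calder has the highest bid and pays exactly that: $101.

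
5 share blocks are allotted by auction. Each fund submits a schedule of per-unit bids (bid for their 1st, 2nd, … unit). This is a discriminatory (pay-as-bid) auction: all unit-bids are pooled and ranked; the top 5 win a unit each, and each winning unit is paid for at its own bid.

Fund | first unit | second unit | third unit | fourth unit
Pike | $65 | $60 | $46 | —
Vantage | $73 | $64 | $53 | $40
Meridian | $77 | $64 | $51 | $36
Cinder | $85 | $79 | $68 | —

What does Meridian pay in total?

All unit-bids, highest first — top 5: 85 (Cinder-1), 79 (Cinder-2), 77 (Meridian-1), 73 (Vantage-1), 68 (Cinder-3)
Next rejected bid: $65 (not a price — pay-as-bid).
Meridian's winning unit-bids: 77 = $77.

Meridian pays $77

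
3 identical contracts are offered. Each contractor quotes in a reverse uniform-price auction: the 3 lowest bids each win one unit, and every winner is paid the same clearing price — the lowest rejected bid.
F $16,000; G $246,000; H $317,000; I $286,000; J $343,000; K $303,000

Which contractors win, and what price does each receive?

Bids ranked low→high: 16,000 (F), 246,000 (G), 286,000 (I), 303,000 (K), 317,000 (H), …
Lowest 3: F, G, I.
Clearing price = lowest rejected bid = $303,000.

F, G, I; each is paid $303,000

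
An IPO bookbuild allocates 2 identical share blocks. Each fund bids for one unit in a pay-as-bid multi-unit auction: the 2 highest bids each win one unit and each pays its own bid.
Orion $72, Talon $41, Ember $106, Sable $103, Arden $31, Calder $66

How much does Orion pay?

Orion pays $0

Bids ranked high→low: 106 (Ember), 103 (Sable), 72 (Orion), 66 (Calder), …
Top 2: Ember, Sable.
Orion does not win → $0.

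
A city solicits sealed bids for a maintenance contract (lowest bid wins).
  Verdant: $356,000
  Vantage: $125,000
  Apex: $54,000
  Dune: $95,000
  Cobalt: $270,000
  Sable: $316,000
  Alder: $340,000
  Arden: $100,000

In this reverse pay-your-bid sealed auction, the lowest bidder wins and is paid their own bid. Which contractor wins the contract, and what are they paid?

Bids in order: 54,000 (Apex) < 95,000 (Dune) < 100,000 (Arden) < 125,000 (Vantage) < 270,000 (Cobalt) < 316,000 (Sable) < …
Apex has the lowest bid and is paid exactly that: $54,000.

Apex is paid $54,000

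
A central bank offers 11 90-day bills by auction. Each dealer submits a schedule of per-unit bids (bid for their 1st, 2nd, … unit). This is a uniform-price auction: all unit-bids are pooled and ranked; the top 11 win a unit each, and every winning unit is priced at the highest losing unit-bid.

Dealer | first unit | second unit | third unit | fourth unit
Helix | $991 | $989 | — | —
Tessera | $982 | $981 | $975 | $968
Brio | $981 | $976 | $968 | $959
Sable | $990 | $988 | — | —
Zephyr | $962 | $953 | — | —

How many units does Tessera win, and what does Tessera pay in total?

Tessera: 4 units, pays $3,848

Pooled unit-bids ranked (top 11): 991 (Helix-1), 990 (Sable-1), 989 (Helix-2), 988 (Sable-2), 982 (Tessera-1), 981 (Tessera-2), 981 (Brio-1), 976 (Brio-2), 975 (Tessera-3), 968 (Tessera-4), 968 (Brio-3)
Highest rejected unit-bid = $962.
Tessera wins 4 unit(s) at $962 each.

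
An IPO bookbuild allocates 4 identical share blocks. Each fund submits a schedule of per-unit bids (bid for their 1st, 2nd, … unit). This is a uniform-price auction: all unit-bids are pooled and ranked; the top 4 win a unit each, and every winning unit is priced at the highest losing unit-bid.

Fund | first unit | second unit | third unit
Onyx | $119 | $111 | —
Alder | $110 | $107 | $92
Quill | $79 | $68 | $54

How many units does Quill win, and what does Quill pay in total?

All unit-bids, highest first — top 4: 119 (Onyx-1), 111 (Onyx-2), 110 (Alder-1), 107 (Alder-2)
The (k+1)-th unit-bid is $92.
Quill wins 0 unit(s) at $92 each.

Quill: 0 units, pays $0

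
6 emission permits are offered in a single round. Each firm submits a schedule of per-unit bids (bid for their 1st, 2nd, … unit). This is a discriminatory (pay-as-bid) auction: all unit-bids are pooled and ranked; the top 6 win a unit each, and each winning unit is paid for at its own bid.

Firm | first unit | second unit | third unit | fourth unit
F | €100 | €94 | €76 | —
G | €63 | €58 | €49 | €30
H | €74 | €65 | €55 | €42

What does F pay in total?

F pays €270

Merging the schedules and taking the best 6: 100 (F-1), 94 (F-2), 76 (F-3), 74 (H-1), 65 (H-2), 63 (G-1)
Next rejected bid: €58 (not a price — pay-as-bid).
F's winning unit-bids: 100 + 94 + 76 = €270.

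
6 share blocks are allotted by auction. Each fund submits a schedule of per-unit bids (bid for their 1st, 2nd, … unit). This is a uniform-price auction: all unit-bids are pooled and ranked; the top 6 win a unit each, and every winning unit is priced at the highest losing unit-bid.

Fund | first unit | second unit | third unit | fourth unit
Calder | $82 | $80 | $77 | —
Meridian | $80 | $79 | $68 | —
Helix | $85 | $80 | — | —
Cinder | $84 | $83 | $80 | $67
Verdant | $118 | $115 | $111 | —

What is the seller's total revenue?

Total revenue: $492

All unit-bids, highest first — top 6: 118 (Verdant-1), 115 (Verdant-2), 111 (Verdant-3), 85 (Helix-1), 84 (Cinder-1), 83 (Cinder-2)
The (k+1)-th unit-bid is $82.
Allocation: Cinder 2, Helix 1, Verdant 3. Every unit priced at $82.
Revenue = 6 × 82 = $492.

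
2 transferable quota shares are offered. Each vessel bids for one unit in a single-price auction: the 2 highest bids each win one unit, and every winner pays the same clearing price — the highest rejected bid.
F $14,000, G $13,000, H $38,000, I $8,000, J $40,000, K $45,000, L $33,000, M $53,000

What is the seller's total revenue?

Bids ranked high→low: 53,000 (M), 45,000 (K), 40,000 (J), 38,000 (H), …
The 2 highest are M, K.
Highest unsuccessful bid: $40,000 → clearing price.
Total revenue = 2 × $40,000 = $80,000.

Total revenue: $80,000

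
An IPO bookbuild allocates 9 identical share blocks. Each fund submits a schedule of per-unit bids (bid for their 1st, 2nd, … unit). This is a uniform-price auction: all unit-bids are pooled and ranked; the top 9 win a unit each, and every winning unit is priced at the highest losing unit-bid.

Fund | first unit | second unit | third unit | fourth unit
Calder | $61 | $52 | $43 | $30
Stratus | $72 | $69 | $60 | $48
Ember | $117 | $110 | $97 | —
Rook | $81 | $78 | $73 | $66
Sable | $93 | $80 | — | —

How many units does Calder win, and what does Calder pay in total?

Calder: 0 units, pays $0

Merging the schedules and taking the best 9: 117 (Ember-1), 110 (Ember-2), 97 (Ember-3), 93 (Sable-1), 81 (Rook-1), 80 (Sable-2), 78 (Rook-2), 73 (Rook-3), 72 (Stratus-1)
The (k+1)-th unit-bid is $69.
Calder wins 0 unit(s) at $69 each.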